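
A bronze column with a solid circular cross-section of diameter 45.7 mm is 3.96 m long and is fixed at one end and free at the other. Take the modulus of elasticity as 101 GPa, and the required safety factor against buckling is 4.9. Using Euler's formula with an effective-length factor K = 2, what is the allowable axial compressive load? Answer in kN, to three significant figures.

I = πd⁴/64 = π×45.7⁴/64 = 214100 mm⁴.
Effective length L_e = KL = 2×3.96 m = 7920 mm.
Euler critical load P_cr = π²EI/L_e² = π²×101000×214100/7920² = 3403 N.
P_allow = P_cr/n = 3403/4.9 = 694.4 N.

P_allow = 0.694 kN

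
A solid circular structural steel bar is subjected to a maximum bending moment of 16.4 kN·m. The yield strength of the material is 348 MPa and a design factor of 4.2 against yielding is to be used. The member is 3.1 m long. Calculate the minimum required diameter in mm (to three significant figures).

d = 126 mm

σ_allow = 348/4.2 = 82.86 MPa.
For a solid circular section σ = 32M/(πd³), so d³ = 32M/(π σ_allow) = 32×1.6400×10^7/(π×82.86) = 2.016×10^6 mm³.
d = 126.3 mm.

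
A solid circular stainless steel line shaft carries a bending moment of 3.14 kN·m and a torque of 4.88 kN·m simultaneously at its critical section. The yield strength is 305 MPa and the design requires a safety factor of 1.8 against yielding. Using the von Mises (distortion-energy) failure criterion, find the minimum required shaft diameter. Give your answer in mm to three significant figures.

σ_allow = σ_y/n = 305/1.8 = 169.4 MPa.
For a solid shaft σ_b = 32M/(πd³) and τ = 16T/(πd³), so the von Mises stress is σ' = (16/πd³)·√(4M²+3T²).
√(4M²+3T²) = √(4×(3.140×10^6)² + 3×(4.880×10^6)²) = 1.053×10^7 N·mm.
d³ = 16×1.053×10^7/(π×169.4) = 316500 mm³.
d = 68.15 mm.

d = 68.1 mm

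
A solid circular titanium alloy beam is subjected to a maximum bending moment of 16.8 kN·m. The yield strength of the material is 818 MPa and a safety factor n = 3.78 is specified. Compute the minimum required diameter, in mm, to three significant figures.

σ_allow = 818/3.78 = 216.4 MPa.
For a solid circular section σ = 32M/(πd³), so d³ = 32M/(π σ_allow) = 32×1.6800×10^7/(π×216.4) = 790800 mm³.
d = 92.47 mm.

d = 92.5 mm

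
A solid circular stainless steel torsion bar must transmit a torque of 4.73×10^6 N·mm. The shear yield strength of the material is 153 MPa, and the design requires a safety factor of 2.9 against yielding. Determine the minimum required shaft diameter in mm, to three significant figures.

Allowable shear stress τ_allow = 153/2.9 = 52.76 MPa.
For a solid shaft τ = 16T/(πd³), so d³ = 16T/(π τ_allow) = 16×4730000/(π×52.76) = 456600 mm³.
d = (456600)^(1/3) = 77.00 mm.

d = 77.0 mm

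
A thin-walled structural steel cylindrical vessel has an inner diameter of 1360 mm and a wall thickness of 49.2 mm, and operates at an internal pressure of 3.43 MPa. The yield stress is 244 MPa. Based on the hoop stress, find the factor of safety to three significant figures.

n = 5.15

σ_h = pD/(2t) = 3.43×1360/(2×49.2) = 47.41 MPa.
n = 244/47.41 = 5.147.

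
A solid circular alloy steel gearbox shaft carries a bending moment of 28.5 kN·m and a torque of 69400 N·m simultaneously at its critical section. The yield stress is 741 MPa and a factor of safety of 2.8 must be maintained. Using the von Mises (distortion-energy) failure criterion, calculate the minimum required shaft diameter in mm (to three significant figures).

d = 137 mm

σ_allow = σ_y/n = 741/2.8 = 264.6 MPa.
For a solid shaft σ_b = 32M/(πd³) and τ = 16T/(πd³), so the von Mises stress is σ' = (16/πd³)·√(4M²+3T²).
√(4M²+3T²) = √(4×(2.850×10^7)² + 3×(6.940×10^7)²) = 1.330×10^8 N·mm.
d³ = 16×1.330×10^8/(π×264.6) = 2.560×10^6 mm³.
d = 136.8 mm.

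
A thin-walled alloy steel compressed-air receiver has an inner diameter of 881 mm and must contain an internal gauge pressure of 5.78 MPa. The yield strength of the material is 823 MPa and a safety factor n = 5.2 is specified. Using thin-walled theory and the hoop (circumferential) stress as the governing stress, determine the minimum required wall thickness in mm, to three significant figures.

t = 16.1 mm

σ_allow = 823/5.2 = 158.3 MPa.
Hoop stress σ_h = pD/(2t), so t = pD/(2σ_allow) = 5.78×881/(2×158.3) = 16.09 mm.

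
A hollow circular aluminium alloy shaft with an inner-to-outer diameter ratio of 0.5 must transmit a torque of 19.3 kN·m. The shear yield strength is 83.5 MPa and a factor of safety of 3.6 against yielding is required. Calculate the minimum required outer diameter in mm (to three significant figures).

τ_allow = 83.5/3.6 = 23.19 MPa.
For a hollow shaft τ = 16T/[πd_o³(1−k⁴)] with k = 0.5, so 1−k⁴ = 0.9375.
d_o³ = 16T/[π τ_allow (1−k⁴)] = 16×1.9300×10^7/(π×23.19×0.9375) = 4.520×10^6 mm³.
d_o = 165.3 mm.

d_o = 165 mm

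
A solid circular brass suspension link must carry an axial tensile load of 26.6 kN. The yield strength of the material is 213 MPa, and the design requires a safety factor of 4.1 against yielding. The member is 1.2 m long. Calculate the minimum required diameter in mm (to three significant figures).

d = 25.5 mm

Allowable stress σ_allow = 213/4.1 = 51.95 MPa.
Required area A = F/σ_allow = 26600/51.95 = 512.0 mm².
A = πd²/4 → d = √(4A/π) = 25.53 mm.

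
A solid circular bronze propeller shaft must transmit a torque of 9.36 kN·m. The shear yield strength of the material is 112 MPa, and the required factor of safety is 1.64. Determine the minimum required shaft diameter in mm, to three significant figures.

d = 88.7 mm

Allowable shear stress τ_allow = 112/1.64 = 68.29 MPa.
For a solid shaft τ = 16T/(πd³), so d³ = 16T/(π τ_allow) = 16×9360000/(π×68.29) = 698000 mm³.
d = (698000)^(1/3) = 88.71 mm.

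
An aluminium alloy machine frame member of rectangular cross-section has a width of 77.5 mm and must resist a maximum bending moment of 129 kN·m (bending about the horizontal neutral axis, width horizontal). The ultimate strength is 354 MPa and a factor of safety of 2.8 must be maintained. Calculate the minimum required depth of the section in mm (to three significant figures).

σ_allow = 354/2.8 = 126.4 MPa.
For a rectangular section σ = 6M/(bh²), so h² = 6M/(b σ_allow) = 6×1.2900×10^8/(77.5×126.4) = 78990 mm².
h = 281.1 mm.

h = 281 mm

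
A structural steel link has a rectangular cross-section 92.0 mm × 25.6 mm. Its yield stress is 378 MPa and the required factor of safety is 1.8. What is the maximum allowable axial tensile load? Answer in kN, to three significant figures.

F_allow = 495 kN

σ_allow = 378/1.8 = 210.0 MPa.
A = 92.0×25.6 = 2355 mm².
F_allow = σ_allow × A = 210.0×2355 = 494600 N.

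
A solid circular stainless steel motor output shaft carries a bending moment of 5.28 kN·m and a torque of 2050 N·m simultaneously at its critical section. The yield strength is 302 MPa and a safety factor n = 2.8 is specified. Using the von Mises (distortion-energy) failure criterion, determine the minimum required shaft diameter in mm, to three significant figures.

σ_allow = σ_y/n = 302/2.8 = 107.9 MPa.
For a solid shaft σ_b = 32M/(πd³) and τ = 16T/(πd³), so the von Mises stress is σ' = (16/πd³)·√(4M²+3T²).
√(4M²+3T²) = √(4×(5.280×10^6)² + 3×(2.050×10^6)²) = 1.114×10^7 N·mm.
d³ = 16×1.114×10^7/(π×107.9) = 526100 mm³.
d = 80.73 mm.

d = 80.7 mm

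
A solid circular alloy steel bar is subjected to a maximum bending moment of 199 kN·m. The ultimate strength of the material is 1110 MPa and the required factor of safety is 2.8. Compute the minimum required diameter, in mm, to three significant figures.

d = 172 mm

σ_allow = 1110/2.8 = 396.4 MPa.
For a solid circular section σ = 32M/(πd³), so d³ = 32M/(π σ_allow) = 32×1.9900×10^8/(π×396.4) = 5.113×10^6 mm³.
d = 172.3 mm.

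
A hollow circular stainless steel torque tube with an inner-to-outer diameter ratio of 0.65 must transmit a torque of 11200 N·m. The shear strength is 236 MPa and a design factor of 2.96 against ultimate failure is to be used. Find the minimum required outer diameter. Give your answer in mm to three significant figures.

τ_allow = 236/2.96 = 79.73 MPa.
For a hollow shaft τ = 16T/[πd_o³(1−k⁴)] with k = 0.65, so 1−k⁴ = 0.8215.
d_o³ = 16T/[π τ_allow (1−k⁴)] = 16×1.1200×10^7/(π×79.73×0.8215) = 870900 mm³.
d_o = 95.50 mm.

d_o = 95.5 mm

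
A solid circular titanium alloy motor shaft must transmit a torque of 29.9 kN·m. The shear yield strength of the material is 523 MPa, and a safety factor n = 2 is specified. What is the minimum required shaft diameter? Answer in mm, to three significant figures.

Allowable shear stress τ_allow = 523/2 = 261.5 MPa.
For a solid shaft τ = 16T/(πd³), so d³ = 16T/(π τ_allow) = 16×2.9900×10^7/(π×261.5) = 582300 mm³.
d = (582300)^(1/3) = 83.51 mm.

d = 83.5 mm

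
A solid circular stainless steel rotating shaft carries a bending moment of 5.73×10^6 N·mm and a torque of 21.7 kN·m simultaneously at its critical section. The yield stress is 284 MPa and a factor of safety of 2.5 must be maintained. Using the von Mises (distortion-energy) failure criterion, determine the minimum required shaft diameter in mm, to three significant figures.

d = 121 mm

σ_allow = σ_y/n = 284/2.5 = 113.6 MPa.
For a solid shaft σ_b = 32M/(πd³) and τ = 16T/(πd³), so the von Mises stress is σ' = (16/πd³)·√(4M²+3T²).
√(4M²+3T²) = √(4×(5.730×10^6)² + 3×(2.170×10^7)²) = 3.929×10^7 N·mm.
d³ = 16×3.929×10^7/(π×113.6) = 1.762×10^6 mm³.
d = 120.8 mm.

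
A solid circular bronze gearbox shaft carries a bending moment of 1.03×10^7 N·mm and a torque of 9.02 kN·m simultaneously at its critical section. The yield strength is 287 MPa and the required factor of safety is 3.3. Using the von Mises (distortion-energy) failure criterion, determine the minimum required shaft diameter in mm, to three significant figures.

d = 115 mm

σ_allow = σ_y/n = 287/3.3 = 86.97 MPa.
For a solid shaft σ_b = 32M/(πd³) and τ = 16T/(πd³), so the von Mises stress is σ' = (16/πd³)·√(4M²+3T²).
√(4M²+3T²) = √(4×(1.030×10^7)² + 3×(9.020×10^6)²) = 2.585×10^7 N·mm.
d³ = 16×2.585×10^7/(π×86.97) = 1.514×10^6 mm³.
d = 114.8 mm.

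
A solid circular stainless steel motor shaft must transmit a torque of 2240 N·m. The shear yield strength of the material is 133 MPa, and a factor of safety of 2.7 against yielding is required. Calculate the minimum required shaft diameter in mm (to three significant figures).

d = 61.4 mm

Allowable shear stress τ_allow = 133/2.7 = 49.26 MPa.
For a solid shaft τ = 16T/(πd³), so d³ = 16T/(π τ_allow) = 16×2240000/(π×49.26) = 231600 mm³.
d = (231600)^(1/3) = 61.41 mm.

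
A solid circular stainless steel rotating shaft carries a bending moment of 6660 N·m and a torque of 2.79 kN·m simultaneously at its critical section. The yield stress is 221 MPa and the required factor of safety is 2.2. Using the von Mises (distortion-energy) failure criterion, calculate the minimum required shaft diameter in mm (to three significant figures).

d = 89.6 mm

σ_allow = σ_y/n = 221/2.2 = 100.5 MPa.
For a solid shaft σ_b = 32M/(πd³) and τ = 16T/(πd³), so the von Mises stress is σ' = (16/πd³)·√(4M²+3T²).
√(4M²+3T²) = √(4×(6.660×10^6)² + 3×(2.790×10^6)²) = 1.417×10^7 N·mm.
d³ = 16×1.417×10^7/(π×100.5) = 718400 mm³.
d = 89.56 mm.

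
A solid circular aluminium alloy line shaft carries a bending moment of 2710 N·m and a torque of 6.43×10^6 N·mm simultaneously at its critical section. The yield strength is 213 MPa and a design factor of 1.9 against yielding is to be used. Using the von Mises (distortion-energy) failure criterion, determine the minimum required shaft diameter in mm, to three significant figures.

σ_allow = σ_y/n = 213/1.9 = 112.1 MPa.
For a solid shaft σ_b = 32M/(πd³) and τ = 16T/(πd³), so the von Mises stress is σ' = (16/πd³)·√(4M²+3T²).
√(4M²+3T²) = √(4×(2.710×10^6)² + 3×(6.430×10^6)²) = 1.239×10^7 N·mm.
d³ = 16×1.239×10^7/(π×112.1) = 562700 mm³.
d = 82.56 mm.

d = 82.6 mm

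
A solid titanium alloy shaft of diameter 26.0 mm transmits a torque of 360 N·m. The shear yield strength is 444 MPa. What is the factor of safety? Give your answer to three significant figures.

n = 4.26

τ = 16T/(πd³) = 16×360000/(π×26.0³) = 104.3 MPa.
n = τ_limit/τ = 444/104.3 = 4.256.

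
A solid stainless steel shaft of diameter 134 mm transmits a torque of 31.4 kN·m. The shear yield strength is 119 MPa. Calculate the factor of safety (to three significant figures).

n = 1.79

τ = 16T/(πd³) = 16×3.1400×10^7/(π×134³) = 66.46 MPa.
n = τ_limit/τ = 119/66.46 = 1.790.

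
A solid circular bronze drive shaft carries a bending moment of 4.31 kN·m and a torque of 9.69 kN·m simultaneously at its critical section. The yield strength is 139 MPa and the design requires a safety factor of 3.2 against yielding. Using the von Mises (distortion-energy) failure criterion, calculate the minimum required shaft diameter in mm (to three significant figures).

d = 130 mm

σ_allow = σ_y/n = 139/3.2 = 43.44 MPa.
For a solid shaft σ_b = 32M/(πd³) and τ = 16T/(πd³), so the von Mises stress is σ' = (16/πd³)·√(4M²+3T²).
√(4M²+3T²) = √(4×(4.310×10^6)² + 3×(9.690×10^6)²) = 1.887×10^7 N·mm.
d³ = 16×1.887×10^7/(π×43.44) = 2.212×10^6 mm³.
d = 130.3 mm.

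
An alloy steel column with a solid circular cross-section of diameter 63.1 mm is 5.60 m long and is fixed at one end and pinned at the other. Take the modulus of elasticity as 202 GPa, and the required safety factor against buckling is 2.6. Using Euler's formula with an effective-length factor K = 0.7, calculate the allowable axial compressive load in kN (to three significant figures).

I = πd⁴/64 = π×63.1⁴/64 = 778200 mm⁴.
Effective length L_e = KL = 0.7×5.60 m = 3920 mm.
Euler critical load P_cr = π²EI/L_e² = π²×202000×778200/3920² = 101000 N.
P_allow = P_cr/n = 101000/2.6 = 38830 N.

P_allow = 38.8 kN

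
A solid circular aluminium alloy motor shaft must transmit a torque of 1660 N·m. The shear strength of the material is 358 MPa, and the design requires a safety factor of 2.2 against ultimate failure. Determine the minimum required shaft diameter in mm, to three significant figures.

d = 37.3 mm

Allowable shear stress τ_allow = 358/2.2 = 162.7 MPa.
For a solid shaft τ = 16T/(πd³), so d³ = 16T/(π τ_allow) = 16×1660000/(π×162.7) = 51950 mm³.
d = (51950)^(1/3) = 37.31 mm.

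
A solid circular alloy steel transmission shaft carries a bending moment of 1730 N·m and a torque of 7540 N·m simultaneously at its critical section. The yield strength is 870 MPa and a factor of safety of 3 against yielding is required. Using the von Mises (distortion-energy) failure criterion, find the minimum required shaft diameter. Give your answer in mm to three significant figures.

σ_allow = σ_y/n = 870/3 = 290.0 MPa.
For a solid shaft σ_b = 32M/(πd³) and τ = 16T/(πd³), so the von Mises stress is σ' = (16/πd³)·√(4M²+3T²).
√(4M²+3T²) = √(4×(1.730×10^6)² + 3×(7.540×10^6)²) = 1.351×10^7 N·mm.
d³ = 16×1.351×10^7/(π×290.0) = 237300 mm³.
d = 61.91 mm.

d = 61.9 mm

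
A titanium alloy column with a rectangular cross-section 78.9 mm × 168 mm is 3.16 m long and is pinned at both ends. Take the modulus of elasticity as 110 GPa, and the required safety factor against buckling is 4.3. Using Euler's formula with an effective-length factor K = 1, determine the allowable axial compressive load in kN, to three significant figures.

Buckling occurs about the weak axis: I_min = h·b³/12 = 168×78.9³/12 = 6.876×10^6 mm⁴ (b = 78.9 mm is the smaller dimension).
Effective length L_e = KL = 1×3.16 m = 3160 mm.
Euler critical load P_cr = π²EI/L_e² = π²×110000×6.876×10^6/3160² = 747600 N.
P_allow = P_cr/n = 747600/4.3 = 173900 N.

P_allow = 174 kN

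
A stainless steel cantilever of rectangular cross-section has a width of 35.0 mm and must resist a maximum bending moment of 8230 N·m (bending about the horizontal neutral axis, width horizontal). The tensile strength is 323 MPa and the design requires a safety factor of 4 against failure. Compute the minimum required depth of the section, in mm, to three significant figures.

σ_allow = 323/4 = 80.75 MPa.
For a rectangular section σ = 6M/(bh²), so h² = 6M/(b σ_allow) = 6×8230000/(35.0×80.75) = 17470 mm².
h = 132.2 mm.

h = 132 mm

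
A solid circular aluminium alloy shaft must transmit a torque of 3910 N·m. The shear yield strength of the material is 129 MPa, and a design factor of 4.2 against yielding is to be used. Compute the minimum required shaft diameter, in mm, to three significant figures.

d = 86.6 mm

Allowable shear stress τ_allow = 129/4.2 = 30.71 MPa.
For a solid shaft τ = 16T/(πd³), so d³ = 16T/(π τ_allow) = 16×3910000/(π×30.71) = 648300 mm³.
d = (648300)^(1/3) = 86.55 mm.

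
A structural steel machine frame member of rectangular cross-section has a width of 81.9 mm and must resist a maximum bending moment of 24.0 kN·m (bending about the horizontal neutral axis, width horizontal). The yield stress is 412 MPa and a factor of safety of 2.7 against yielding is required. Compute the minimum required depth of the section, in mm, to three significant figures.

h = 107 mm

σ_allow = 412/2.7 = 152.6 MPa.
For a rectangular section σ = 6M/(bh²), so h² = 6M/(b σ_allow) = 6×2.4000×10^7/(81.9×152.6) = 11520 mm².
h = 107.3 mm.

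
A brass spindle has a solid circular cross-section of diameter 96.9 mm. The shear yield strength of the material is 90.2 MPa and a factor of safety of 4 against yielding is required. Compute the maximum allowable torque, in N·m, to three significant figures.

T_allow = 4030 N·m

τ_allow = 90.2/4 = 22.55 MPa.
For a solid shaft T_allow = τ_allow·πd³/16; πd³/16 = π×96.9³/16 = 178600 mm³.
T_allow = 22.55×178600 = 4.029×10^6 N·mm = 4029 N·m.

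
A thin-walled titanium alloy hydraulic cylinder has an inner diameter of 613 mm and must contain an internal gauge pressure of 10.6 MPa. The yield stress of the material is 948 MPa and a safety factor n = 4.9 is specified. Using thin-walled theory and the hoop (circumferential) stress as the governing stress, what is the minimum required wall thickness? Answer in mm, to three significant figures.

σ_allow = 948/4.9 = 193.5 MPa.
Hoop stress σ_h = pD/(2t), so t = pD/(2σ_allow) = 10.6×613/(2×193.5) = 16.79 mm.

t = 16.8 mm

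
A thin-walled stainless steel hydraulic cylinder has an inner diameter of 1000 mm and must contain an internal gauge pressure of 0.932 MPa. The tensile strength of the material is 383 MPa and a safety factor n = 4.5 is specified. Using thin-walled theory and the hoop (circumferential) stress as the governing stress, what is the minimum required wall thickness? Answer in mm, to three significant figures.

σ_allow = 383/4.5 = 85.11 MPa.
Hoop stress σ_h = pD/(2t), so t = pD/(2σ_allow) = 0.932×1000/(2×85.11) = 5.475 mm.

t = 5.48 mm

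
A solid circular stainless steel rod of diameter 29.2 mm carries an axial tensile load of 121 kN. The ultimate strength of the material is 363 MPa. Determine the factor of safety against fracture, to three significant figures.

A = πd²/4 = 669.7 mm².
σ = F/A = 121000/669.7 = 180.7 MPa.
n = 363/180.7 = 2.009.

n = 2.01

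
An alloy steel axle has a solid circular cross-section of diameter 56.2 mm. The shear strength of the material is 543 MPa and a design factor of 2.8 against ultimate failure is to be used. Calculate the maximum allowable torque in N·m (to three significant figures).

T_allow = 6760 N·m

τ_allow = 543/2.8 = 193.9 MPa.
For a solid shaft T_allow = τ_allow·πd³/16; πd³/16 = π×56.2³/16 = 34850 mm³.
T_allow = 193.9×34850 = 6.759×10^6 N·mm = 6759 N·m.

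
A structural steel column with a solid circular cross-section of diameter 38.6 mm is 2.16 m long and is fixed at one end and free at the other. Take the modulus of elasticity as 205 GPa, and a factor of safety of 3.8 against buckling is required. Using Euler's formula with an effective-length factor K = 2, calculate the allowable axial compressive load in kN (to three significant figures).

I = πd⁴/64 = π×38.6⁴/64 = 109000 mm⁴.
Effective length L_e = KL = 2×2.16 m = 4320 mm.
Euler critical load P_cr = π²EI/L_e² = π²×205000×109000/4320² = 11810 N.
P_allow = P_cr/n = 11810/3.8 = 3109 N.

P_allow = 3.11 kN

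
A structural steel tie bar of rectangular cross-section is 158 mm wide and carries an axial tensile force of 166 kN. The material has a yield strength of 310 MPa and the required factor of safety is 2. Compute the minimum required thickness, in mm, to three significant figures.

t = 6.78 mm

σ_allow = 310/2 = 155.0 MPa.
Required area A = F/σ_allow = 166000/155.0 = 1071 mm².
t = A/w = 1071/158 = 6.778 mm.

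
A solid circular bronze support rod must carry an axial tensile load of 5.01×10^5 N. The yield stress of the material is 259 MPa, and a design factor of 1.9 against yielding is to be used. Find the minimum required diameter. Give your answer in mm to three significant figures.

Allowable stress σ_allow = 259/1.9 = 136.3 MPa.
Required area A = F/σ_allow = 501000/136.3 = 3675 mm².
A = πd²/4 → d = √(4A/π) = 68.41 mm.

d = 68.4 mm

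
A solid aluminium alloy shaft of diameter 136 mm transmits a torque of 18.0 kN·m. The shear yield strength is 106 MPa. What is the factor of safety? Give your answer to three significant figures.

τ = 16T/(πd³) = 16×1.8000×10^7/(π×136³) = 36.44 MPa.
n = τ_limit/τ = 106/36.44 = 2.909.

n = 2.91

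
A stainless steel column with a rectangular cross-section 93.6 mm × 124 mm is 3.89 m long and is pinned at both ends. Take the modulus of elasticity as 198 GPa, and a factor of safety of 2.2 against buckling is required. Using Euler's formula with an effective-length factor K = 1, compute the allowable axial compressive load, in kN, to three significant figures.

Buckling occurs about the weak axis: I_min = h·b³/12 = 124×93.6³/12 = 8.474×10^6 mm⁴ (b = 93.6 mm is the smaller dimension).
Effective length L_e = KL = 1×3.89 m = 3890 mm.
Euler critical load P_cr = π²EI/L_e² = π²×198000×8.474×10^6/3890² = 1.094×10^6 N.
P_allow = P_cr/n = 1.094×10^6/2.2 = 497400 N.

P_allow = 497 kN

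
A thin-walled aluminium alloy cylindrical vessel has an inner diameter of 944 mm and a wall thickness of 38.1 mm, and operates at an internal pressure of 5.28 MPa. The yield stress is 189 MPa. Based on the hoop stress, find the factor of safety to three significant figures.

σ_h = pD/(2t) = 5.28×944/(2×38.1) = 65.41 MPa.
n = 189/65.41 = 2.889.

n = 2.89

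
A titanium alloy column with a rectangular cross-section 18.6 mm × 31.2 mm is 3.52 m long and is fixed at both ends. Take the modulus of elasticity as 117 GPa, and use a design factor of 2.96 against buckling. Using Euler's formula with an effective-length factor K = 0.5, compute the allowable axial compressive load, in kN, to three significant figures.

Buckling occurs about the weak axis: I_min = h·b³/12 = 31.2×18.6³/12 = 16730 mm⁴ (b = 18.6 mm is the smaller dimension).
Effective length L_e = KL = 0.5×3.52 m = 1760 mm.
Euler critical load P_cr = π²EI/L_e² = π²×117000×16730/1760² = 6237 N.
P_allow = P_cr/n = 6237/2.96 = 2107 N.

P_allow = 2.11 kN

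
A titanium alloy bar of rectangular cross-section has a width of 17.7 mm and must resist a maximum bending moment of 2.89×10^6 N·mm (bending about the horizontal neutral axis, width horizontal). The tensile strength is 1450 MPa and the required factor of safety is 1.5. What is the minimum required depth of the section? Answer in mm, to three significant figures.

h = 31.8 mm

σ_allow = 1450/1.5 = 966.7 MPa.
For a rectangular section σ = 6M/(bh²), so h² = 6M/(b σ_allow) = 6×2890000/(17.7×966.7) = 1013 mm².
h = 31.83 mm.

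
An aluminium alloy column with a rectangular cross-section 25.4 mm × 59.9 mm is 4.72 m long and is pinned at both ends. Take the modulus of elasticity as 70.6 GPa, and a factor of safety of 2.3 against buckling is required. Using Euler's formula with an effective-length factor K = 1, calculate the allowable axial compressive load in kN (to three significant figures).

Buckling occurs about the weak axis: I_min = h·b³/12 = 59.9×25.4³/12 = 81800 mm⁴ (b = 25.4 mm is the smaller dimension).
Effective length L_e = KL = 1×4.72 m = 4720 mm.
Euler critical load P_cr = π²EI/L_e² = π²×70600×81800/4720² = 2558 N.
P_allow = P_cr/n = 2558/2.3 = 1112 N.

P_allow = 1.11 kN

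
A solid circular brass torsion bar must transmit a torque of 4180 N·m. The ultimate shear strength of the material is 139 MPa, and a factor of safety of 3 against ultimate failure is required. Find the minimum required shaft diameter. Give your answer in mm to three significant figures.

d = 77.2 mm

Allowable shear stress τ_allow = 139/3 = 46.33 MPa.
For a solid shaft τ = 16T/(πd³), so d³ = 16T/(π τ_allow) = 16×4180000/(π×46.33) = 459500 mm³.
d = (459500)^(1/3) = 77.16 mm.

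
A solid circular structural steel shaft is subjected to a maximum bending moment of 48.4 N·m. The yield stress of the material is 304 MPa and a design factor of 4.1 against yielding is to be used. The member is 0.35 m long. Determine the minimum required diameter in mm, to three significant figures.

σ_allow = 304/4.1 = 74.15 MPa.
For a solid circular section σ = 32M/(πd³), so d³ = 32M/(π σ_allow) = 32×48400/(π×74.15) = 6649 mm³.
d = 18.80 mm.

d = 18.8 mm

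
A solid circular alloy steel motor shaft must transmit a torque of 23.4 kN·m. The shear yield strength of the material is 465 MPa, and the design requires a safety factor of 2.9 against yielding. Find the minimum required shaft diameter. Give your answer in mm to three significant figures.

d = 90.6 mm

Allowable shear stress τ_allow = 465/2.9 = 160.3 MPa.
For a solid shaft τ = 16T/(πd³), so d³ = 16T/(π τ_allow) = 16×2.3400×10^7/(π×160.3) = 743200 mm³.
d = (743200)^(1/3) = 90.58 mm.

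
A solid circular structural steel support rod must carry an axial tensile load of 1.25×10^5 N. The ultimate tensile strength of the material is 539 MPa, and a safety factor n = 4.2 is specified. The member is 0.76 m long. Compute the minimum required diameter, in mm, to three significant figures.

Allowable stress σ_allow = 539/4.2 = 128.3 MPa.
Required area A = F/σ_allow = 125000/128.3 = 974.0 mm².
A = πd²/4 → d = √(4A/π) = 35.22 mm.

d = 35.2 mm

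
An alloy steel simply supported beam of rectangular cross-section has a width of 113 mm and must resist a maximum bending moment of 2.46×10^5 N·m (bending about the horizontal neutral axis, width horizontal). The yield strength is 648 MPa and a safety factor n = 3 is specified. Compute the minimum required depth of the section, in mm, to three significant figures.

h = 246 mm

σ_allow = 648/3 = 216.0 MPa.
For a rectangular section σ = 6M/(bh²), so h² = 6M/(b σ_allow) = 6×2.4600×10^8/(113×216.0) = 60470 mm².
h = 245.9 mm.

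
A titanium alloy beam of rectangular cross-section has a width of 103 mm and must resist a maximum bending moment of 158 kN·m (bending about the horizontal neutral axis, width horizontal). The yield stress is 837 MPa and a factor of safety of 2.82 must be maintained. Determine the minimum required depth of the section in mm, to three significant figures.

σ_allow = 837/2.82 = 296.8 MPa.
For a rectangular section σ = 6M/(bh²), so h² = 6M/(b σ_allow) = 6×1.5800×10^8/(103×296.8) = 31010 mm².
h = 176.1 mm.

h = 176 mm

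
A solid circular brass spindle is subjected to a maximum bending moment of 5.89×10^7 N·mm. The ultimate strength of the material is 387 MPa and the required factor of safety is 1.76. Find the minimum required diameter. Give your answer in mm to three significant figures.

d = 140 mm

σ_allow = 387/1.76 = 219.9 MPa.
For a solid circular section σ = 32M/(πd³), so d³ = 32M/(π σ_allow) = 32×5.8900×10^7/(π×219.9) = 2.728×10^6 mm³.
d = 139.7 mm.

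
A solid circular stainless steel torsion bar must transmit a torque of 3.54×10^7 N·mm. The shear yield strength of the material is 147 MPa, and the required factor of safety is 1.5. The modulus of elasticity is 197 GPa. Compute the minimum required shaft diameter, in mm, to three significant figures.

d = 123 mm

Allowable shear stress τ_allow = 147/1.5 = 98.00 MPa.
For a solid shaft τ = 16T/(πd³), so d³ = 16T/(π τ_allow) = 16×3.5400×10^7/(π×98.00) = 1.840×10^6 mm³.
d = (1.840×10^6)^(1/3) = 122.5 mm.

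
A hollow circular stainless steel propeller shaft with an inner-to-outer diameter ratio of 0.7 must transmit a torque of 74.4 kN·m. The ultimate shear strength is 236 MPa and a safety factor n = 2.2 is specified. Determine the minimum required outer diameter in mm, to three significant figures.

d_o = 167 mm

τ_allow = 236/2.2 = 107.3 MPa.
For a hollow shaft τ = 16T/[πd_o³(1−k⁴)] with k = 0.7, so 1−k⁴ = 0.7599.
d_o³ = 16T/[π τ_allow (1−k⁴)] = 16×7.4400×10^7/(π×107.3×0.7599) = 4.648×10^6 mm³.
d_o = 166.9 mm.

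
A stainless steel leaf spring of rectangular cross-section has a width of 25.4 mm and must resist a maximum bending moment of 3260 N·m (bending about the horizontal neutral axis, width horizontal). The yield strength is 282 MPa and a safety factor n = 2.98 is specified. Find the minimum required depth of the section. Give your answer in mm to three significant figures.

h = 90.2 mm

σ_allow = 282/2.98 = 94.63 MPa.
For a rectangular section σ = 6M/(bh²), so h² = 6M/(b σ_allow) = 6×3260000/(25.4×94.63) = 8138 mm².
h = 90.21 mm.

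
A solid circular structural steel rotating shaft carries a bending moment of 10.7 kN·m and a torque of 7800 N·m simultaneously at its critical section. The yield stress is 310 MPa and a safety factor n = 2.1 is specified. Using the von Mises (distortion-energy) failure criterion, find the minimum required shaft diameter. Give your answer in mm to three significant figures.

σ_allow = σ_y/n = 310/2.1 = 147.6 MPa.
For a solid shaft σ_b = 32M/(πd³) and τ = 16T/(πd³), so the von Mises stress is σ' = (16/πd³)·√(4M²+3T²).
√(4M²+3T²) = √(4×(1.070×10^7)² + 3×(7.800×10^6)²) = 2.531×10^7 N·mm.
d³ = 16×2.531×10^7/(π×147.6) = 873100 mm³.
d = 95.58 mm.

d = 95.6 mm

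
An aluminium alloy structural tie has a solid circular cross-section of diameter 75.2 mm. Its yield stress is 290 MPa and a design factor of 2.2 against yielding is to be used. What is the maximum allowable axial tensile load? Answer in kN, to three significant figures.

σ_allow = 290/2.2 = 131.8 MPa.
A = πd²/4 = π×75.2²/4 = 4441 mm².
F_allow = σ_allow × A = 131.8×4441 = 585500 N.

F_allow = 585 kN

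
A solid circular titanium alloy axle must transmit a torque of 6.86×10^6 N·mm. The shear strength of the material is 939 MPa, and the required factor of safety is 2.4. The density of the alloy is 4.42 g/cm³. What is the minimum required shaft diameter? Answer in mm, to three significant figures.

Allowable shear stress τ_allow = 939/2.4 = 391.2 MPa.
For a solid shaft τ = 16T/(πd³), so d³ = 16T/(π τ_allow) = 16×6860000/(π×391.2) = 89300 mm³.
d = (89300)^(1/3) = 44.70 mm.

d = 44.7 mm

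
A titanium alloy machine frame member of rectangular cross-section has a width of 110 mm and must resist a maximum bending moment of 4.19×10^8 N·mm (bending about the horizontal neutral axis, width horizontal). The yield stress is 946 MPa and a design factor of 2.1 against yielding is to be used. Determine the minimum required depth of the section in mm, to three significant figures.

h = 225 mm

σ_allow = 946/2.1 = 450.5 MPa.
For a rectangular section σ = 6M/(bh²), so h² = 6M/(b σ_allow) = 6×4.1900×10^8/(110×450.5) = 50730 mm².
h = 225.2 mm.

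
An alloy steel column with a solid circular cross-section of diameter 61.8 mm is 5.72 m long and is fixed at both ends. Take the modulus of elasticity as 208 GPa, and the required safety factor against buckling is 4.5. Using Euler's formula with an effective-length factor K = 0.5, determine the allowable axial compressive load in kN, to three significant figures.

I = πd⁴/64 = π×61.8⁴/64 = 716000 mm⁴.
Effective length L_e = KL = 0.5×5.72 m = 2860 mm.
Euler critical load P_cr = π²EI/L_e² = π²×208000×716000/2860² = 179700 N.
P_allow = P_cr/n = 179700/4.5 = 39930 N.

P_allow = 39.9 kN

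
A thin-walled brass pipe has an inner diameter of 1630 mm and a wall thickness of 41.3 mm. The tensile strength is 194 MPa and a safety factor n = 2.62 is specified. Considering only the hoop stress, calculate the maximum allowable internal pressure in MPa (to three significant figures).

p_allow = 3.75 MPa

σ_allow = 194/2.62 = 74.05 MPa.
σ_h = pD/(2t) → p_allow = 2σ_allow t/D = 2×74.05×41.3/1630 = 3.752 MPa.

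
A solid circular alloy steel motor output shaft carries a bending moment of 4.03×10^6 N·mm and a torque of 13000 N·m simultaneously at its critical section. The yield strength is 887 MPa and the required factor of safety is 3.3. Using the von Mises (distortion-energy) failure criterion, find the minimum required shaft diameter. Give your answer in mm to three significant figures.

d = 76.8 mm

σ_allow = σ_y/n = 887/3.3 = 268.8 MPa.
For a solid shaft σ_b = 32M/(πd³) and τ = 16T/(πd³), so the von Mises stress is σ' = (16/πd³)·√(4M²+3T²).
√(4M²+3T²) = √(4×(4.030×10^6)² + 3×(1.300×10^7)²) = 2.392×10^7 N·mm.
d³ = 16×2.392×10^7/(π×268.8) = 453200 mm³.
d = 76.81 mm.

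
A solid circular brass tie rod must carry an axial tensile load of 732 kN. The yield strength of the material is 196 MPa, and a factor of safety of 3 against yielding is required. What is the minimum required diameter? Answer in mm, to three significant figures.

Allowable stress σ_allow = 196/3 = 65.33 MPa.
Required area A = F/σ_allow = 732000/65.33 = 11200 mm².
A = πd²/4 → d = √(4A/π) = 119.4 mm.

d = 119 mm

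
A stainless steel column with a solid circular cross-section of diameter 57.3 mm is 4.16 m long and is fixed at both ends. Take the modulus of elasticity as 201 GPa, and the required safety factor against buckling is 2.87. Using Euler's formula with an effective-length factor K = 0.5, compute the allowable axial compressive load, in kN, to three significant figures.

P_allow = 84.5 kN

I = πd⁴/64 = π×57.3⁴/64 = 529200 mm⁴.
Effective length L_e = KL = 0.5×4.16 m = 2080 mm.
Euler critical load P_cr = π²EI/L_e² = π²×201000×529200/2080² = 242600 N.
P_allow = P_cr/n = 242600/2.87 = 84540 N.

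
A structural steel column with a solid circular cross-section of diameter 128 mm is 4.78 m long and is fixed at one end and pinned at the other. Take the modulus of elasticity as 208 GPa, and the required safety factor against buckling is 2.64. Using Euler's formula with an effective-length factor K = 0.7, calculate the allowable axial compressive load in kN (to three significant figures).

I = πd⁴/64 = π×128⁴/64 = 1.318×10^7 mm⁴.
Effective length L_e = KL = 0.7×4.78 m = 3346 mm.
Euler critical load P_cr = π²EI/L_e² = π²×208000×1.318×10^7/3346² = 2.416×10^6 N.
P_allow = P_cr/n = 2.416×10^6/2.64 = 915200 N.

P_allow = 915 kN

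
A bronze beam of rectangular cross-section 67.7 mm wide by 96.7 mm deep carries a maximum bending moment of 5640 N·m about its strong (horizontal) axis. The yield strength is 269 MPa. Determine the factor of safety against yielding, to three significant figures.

Section modulus S = bh²/6 = 67.7×96.7²/6 = 105500 mm³.
σ = M/S = 5640000/105500 = 53.46 MPa.
n = 269/53.46 = 5.032.

n = 5.03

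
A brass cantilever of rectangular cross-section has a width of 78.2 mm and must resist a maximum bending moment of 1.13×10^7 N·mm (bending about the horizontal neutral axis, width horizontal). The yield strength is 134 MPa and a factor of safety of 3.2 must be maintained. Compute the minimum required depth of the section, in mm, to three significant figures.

h = 144 mm

σ_allow = 134/3.2 = 41.88 MPa.
For a rectangular section σ = 6M/(bh²), so h² = 6M/(b σ_allow) = 6×1.1300×10^7/(78.2×41.88) = 20700 mm².
h = 143.9 mm.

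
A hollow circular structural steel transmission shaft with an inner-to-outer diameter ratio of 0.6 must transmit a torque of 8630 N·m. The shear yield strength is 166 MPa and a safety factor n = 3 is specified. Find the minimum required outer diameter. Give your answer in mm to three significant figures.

τ_allow = 166/3 = 55.33 MPa.
For a hollow shaft τ = 16T/[πd_o³(1−k⁴)] with k = 0.6, so 1−k⁴ = 0.8704.
d_o³ = 16T/[π τ_allow (1−k⁴)] = 16×8630000/(π×55.33×0.8704) = 912600 mm³.
d_o = 97.00 mm.

d_o = 97.0 mm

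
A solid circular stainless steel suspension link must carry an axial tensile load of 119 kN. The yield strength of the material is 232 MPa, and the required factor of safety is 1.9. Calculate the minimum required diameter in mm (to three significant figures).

d = 35.2 mm

Allowable stress σ_allow = 232/1.9 = 122.1 MPa.
Required area A = F/σ_allow = 119000/122.1 = 974.6 mm².
A = πd²/4 → d = √(4A/π) = 35.23 mm.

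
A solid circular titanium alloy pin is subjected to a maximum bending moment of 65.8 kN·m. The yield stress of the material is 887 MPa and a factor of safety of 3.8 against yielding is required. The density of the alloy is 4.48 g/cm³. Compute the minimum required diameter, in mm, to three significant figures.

σ_allow = 887/3.8 = 233.4 MPa.
For a solid circular section σ = 32M/(πd³), so d³ = 32M/(π σ_allow) = 32×6.5800×10^7/(π×233.4) = 2.871×10^6 mm³.
d = 142.1 mm.

d = 142 mm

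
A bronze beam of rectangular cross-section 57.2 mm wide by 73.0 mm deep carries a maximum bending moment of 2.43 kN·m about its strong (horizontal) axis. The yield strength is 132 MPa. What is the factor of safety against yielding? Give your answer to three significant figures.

n = 2.76

Section modulus S = bh²/6 = 57.2×73.0²/6 = 50800 mm³.
σ = M/S = 2430000/50800 = 47.83 MPa.
n = 132/47.83 = 2.760.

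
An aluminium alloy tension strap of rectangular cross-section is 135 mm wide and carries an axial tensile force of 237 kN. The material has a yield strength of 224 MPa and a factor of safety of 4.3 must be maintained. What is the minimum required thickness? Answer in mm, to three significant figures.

t = 33.7 mm

σ_allow = 224/4.3 = 52.09 MPa.
Required area A = F/σ_allow = 237000/52.09 = 4550 mm².
t = A/w = 4550/135 = 33.70 mm.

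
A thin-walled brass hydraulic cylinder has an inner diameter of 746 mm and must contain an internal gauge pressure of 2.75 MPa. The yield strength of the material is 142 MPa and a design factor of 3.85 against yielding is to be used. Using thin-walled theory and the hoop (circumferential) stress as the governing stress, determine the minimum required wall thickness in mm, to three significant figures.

t = 27.8 mm

σ_allow = 142/3.85 = 36.88 MPa.
Hoop stress σ_h = pD/(2t), so t = pD/(2σ_allow) = 2.75×746/(2×36.88) = 27.81 mm.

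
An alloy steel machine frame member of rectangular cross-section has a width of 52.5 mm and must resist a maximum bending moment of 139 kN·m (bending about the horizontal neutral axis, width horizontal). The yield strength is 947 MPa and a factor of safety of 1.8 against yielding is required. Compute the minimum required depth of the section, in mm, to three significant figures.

σ_allow = 947/1.8 = 526.1 MPa.
For a rectangular section σ = 6M/(bh²), so h² = 6M/(b σ_allow) = 6×1.3900×10^8/(52.5×526.1) = 30190 mm².
h = 173.8 mm.

h = 174 mm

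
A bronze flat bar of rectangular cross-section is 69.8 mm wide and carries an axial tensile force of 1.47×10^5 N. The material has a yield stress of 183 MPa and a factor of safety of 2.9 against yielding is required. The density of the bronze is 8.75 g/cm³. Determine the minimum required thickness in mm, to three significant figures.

σ_allow = 183/2.9 = 63.10 MPa.
Required area A = F/σ_allow = 147000/63.10 = 2330 mm².
t = A/w = 2330/69.8 = 33.37 mm.

t = 33.4 mm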